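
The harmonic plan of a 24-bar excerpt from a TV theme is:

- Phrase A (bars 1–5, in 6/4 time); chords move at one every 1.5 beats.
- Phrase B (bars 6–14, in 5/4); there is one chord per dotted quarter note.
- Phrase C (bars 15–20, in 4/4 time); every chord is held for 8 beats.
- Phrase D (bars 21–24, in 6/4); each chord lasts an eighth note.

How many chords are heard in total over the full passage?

A has 30 beats and chords last 1.5 each, so 20 chords.
B has 45 beats and chords last 1.5 each, so 30 chords.
C has 24 beats and chords last 8 each, so 3 chords.
D has 24 beats and chords last 0.5 each, so 48 chords.
Total: 20 + 30 + 3 + 48 = 101.

101 chords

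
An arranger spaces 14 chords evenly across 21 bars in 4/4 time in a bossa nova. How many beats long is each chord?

21 bars × 4 beats/bar = 84 beats total.
84 beats ÷ 14 chords = 6 beats per chord.

6 beats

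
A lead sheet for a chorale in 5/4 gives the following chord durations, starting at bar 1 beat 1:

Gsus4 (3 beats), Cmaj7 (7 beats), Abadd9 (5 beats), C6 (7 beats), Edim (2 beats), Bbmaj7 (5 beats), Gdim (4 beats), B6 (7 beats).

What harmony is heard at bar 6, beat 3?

Beat 3 of bar 6 is beat (6−1)×5 + 3 = 28 overall.
Running totals: Gsus4 ends at 3, Cmaj7 ends at 10, Abadd9 ends at 15, C6 ends at 22, Edim ends at 24, Bbmaj7 ends at 29.
Beat 28 falls within Bbmaj7.

Bbmaj7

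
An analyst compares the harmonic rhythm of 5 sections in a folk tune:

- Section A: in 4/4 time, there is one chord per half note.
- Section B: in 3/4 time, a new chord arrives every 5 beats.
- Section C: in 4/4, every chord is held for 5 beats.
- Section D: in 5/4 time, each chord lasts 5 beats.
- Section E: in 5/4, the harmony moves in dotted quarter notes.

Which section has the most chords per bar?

Section E

A: each chord is 2 beats in 4/4, so 2 per bar.
B: each chord is 5 beats in 3/4, so 0.6 per bar.
C: each chord is 5 beats in 4/4, so 0.8 per bar.
D: each chord is 5 beats in 5/4, so 1 per bar.
E: each chord is 1.5 beats in 5/4, so 10/3 per bar.
Fastest is E at 10/3 chords/bar.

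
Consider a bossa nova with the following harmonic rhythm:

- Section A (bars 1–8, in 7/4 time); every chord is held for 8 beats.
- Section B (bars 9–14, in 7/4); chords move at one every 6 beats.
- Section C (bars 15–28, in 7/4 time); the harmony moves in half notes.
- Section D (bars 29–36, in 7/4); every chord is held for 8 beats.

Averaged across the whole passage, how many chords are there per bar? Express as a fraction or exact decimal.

A: 8 bars of 7 beats is 56 beats; at 8 beats each that's 7 chords.
B: 6 bars of 7 beats is 42 beats; at 6 beats each that's 7 chords.
C: 14 bars of 7 beats is 98 beats; at 2 beats each that's 49 chords.
D: 8 bars of 7 beats is 56 beats; at 8 beats each that's 7 chords.
Overall: 70 chords over 36 bars → 70/36 = 35/18 chords per bar.

35/18 chords per bar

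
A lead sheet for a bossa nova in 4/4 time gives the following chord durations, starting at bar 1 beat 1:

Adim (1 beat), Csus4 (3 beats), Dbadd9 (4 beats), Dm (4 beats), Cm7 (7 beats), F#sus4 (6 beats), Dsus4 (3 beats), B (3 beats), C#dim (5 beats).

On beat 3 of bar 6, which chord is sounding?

F#sus4

Beat 3 of bar 6 is beat (6−1)×4 + 3 = 23 overall.
Running totals: Adim ends at 1, Csus4 ends at 4, Dbadd9 ends at 8, Dm ends at 12, Cm7 ends at 19, F#sus4 ends at 25.
Beat 23 falls within F#sus4.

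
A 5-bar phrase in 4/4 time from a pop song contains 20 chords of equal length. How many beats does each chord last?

5 bars × 4 beats/bar = 20 beats total.
20 beats ÷ 20 chords = 1 beats per chord.
(That is a quarter note.)

1 beat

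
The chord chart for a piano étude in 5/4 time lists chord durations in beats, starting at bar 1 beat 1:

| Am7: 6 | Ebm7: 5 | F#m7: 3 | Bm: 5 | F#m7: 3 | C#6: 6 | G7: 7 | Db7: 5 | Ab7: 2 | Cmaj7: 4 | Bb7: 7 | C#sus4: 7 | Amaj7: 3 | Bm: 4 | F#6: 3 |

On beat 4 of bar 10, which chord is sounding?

Beat 4 of bar 10 is beat (10−1)×5 + 4 = 49 overall.
Running totals: Am7 ends at 6, Ebm7 ends at 11, F#m7 ends at 14, Bm ends at 19, F#m7 ends at 22, C#6 ends at 28, G7 ends at 35, Db7 ends at 40, Ab7 ends at 42, Cmaj7 ends at 46, Bb7 ends at 53.
Beat 49 falls within Bb7.

Bb7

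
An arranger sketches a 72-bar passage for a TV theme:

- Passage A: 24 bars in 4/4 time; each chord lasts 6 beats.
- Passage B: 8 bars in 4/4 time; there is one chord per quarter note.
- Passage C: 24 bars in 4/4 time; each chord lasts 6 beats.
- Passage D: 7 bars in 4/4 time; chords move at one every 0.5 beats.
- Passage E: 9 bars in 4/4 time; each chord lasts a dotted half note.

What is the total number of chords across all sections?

132 chords

A: 24 bars × 4 beats = 96 beats; 6 beats/chord → 16 chords.
B: 8 bars × 4 beats = 32 beats; 1 beat/chord → 32 chords.
C: 24 bars × 4 beats = 96 beats; 6 beats/chord → 16 chords.
D: 7 bars × 4 beats = 28 beats; 0.5 beats/chord → 56 chords.
E: 9 bars × 4 beats = 36 beats; 3 beats/chord → 12 chords.
Total: 16 + 32 + 16 + 56 + 12 = 132.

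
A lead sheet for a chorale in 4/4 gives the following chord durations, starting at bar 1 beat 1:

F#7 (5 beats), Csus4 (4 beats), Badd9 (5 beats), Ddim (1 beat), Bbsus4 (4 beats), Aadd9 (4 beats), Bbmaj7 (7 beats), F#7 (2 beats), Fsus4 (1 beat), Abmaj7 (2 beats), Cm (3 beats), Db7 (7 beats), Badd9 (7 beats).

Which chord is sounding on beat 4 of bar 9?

Cm

Beat 4 of bar 9 is beat (9−1)×4 + 4 = 36 overall.
Running totals: F#7 ends at 5, Csus4 ends at 9, Badd9 ends at 14, Ddim ends at 15, Bbsus4 ends at 19, Aadd9 ends at 23, Bbmaj7 ends at 30, F#7 ends at 32, Fsus4 ends at 33, Abmaj7 ends at 35, Cm ends at 38.
Beat 36 falls within Cm.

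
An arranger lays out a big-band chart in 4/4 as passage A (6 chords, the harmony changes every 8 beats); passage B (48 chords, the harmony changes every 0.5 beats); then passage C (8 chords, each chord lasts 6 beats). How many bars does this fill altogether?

30 bars

A: 6 × 8 = 48 beats = 12 bars.
B: 48 × 0.5 = 24 beats = 6 bars.
C: 8 × 6 = 48 beats = 12 bars.
Total: 12 + 6 + 12 = 30 bars.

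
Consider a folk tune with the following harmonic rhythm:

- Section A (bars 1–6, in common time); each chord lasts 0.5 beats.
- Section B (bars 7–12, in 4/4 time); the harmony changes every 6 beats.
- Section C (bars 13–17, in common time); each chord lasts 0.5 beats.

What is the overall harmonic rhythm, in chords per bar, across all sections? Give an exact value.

A: 6 bars of 4 beats is 24 beats; at 0.5 beats each that's 48 chords.
B: 6 bars of 4 beats is 24 beats; at 6 beats each that's 4 chords.
C: 5 bars of 4 beats is 20 beats; at 0.5 beats each that's 40 chords.
Overall: 92 chords over 17 bars → 92/17 = 92/17 chords per bar.

92/17 chords per bar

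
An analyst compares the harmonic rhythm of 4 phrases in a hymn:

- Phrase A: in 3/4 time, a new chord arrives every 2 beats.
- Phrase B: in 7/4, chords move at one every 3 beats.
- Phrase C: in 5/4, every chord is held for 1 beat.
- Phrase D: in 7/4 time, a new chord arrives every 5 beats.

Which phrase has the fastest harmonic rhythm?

Phrase C

A: each chord is 2 beats in 3/4, so 1.5 per bar.
B: each chord is 3 beats in 7/4, so 7/3 per bar.
C: each chord is 1 beat in 5/4, so 5 per bar.
D: each chord is 5 beats in 7/4, so 1.4 per bar.
Fastest is C at 5 chords/bar.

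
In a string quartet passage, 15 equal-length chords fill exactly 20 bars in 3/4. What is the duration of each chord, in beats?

20 bars × 3 beats/bar = 60 beats total.
60 beats ÷ 15 chords = 4 beats per chord.
(That is a whole note.)

4 beats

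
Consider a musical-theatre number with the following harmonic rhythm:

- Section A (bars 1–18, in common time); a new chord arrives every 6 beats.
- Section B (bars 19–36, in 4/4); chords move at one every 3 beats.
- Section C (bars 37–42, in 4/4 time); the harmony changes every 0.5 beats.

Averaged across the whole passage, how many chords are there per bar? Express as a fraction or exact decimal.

A: 18 bars of 4 beats is 72 beats; at 6 beats each that's 12 chords.
B: 18 bars of 4 beats is 72 beats; at 3 beats each that's 24 chords.
C: 6 bars of 4 beats is 24 beats; at 0.5 beats each that's 48 chords.
Overall: 84 chords over 42 bars → 84/42 = 2 chords per bar.

2 chords per bar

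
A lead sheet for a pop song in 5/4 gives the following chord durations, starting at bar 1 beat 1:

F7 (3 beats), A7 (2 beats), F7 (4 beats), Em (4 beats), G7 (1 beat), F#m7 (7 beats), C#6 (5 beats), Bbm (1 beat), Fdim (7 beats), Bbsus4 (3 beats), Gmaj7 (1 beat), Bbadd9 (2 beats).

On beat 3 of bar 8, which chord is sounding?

Beat 3 of bar 8 is beat (8−1)×5 + 3 = 38 overall.
Running totals: F7 ends at 3, A7 ends at 5, F7 ends at 9, Em ends at 13, G7 ends at 14, F#m7 ends at 21, C#6 ends at 26, Bbm ends at 27, Fdim ends at 34, Bbsus4 ends at 37, Gmaj7 ends at 38.
Beat 38 falls within Gmaj7.

Gmaj7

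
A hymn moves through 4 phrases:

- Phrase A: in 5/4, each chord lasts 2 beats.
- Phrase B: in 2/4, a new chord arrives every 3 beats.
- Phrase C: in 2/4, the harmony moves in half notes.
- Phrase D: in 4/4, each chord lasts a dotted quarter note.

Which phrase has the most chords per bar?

Phrase D

A: 5/2 = 2.5 chords/bar.
B: 2/3 = 2/3 chords/bar.
C: 2/2 = 1 chord/bar.
D: 4/1.5 = 8/3 chords/bar.
Fastest is D at 8/3 chords/bar.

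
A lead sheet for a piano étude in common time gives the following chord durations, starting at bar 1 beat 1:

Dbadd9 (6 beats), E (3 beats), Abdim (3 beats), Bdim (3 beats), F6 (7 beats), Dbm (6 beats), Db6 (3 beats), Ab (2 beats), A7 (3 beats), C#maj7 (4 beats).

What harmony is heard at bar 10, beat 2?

C#maj7

Beat 2 of bar 10 is beat (10−1)×4 + 2 = 38 overall.
Running totals: Dbadd9 ends at 6, E ends at 9, Abdim ends at 12, Bdim ends at 15, F6 ends at 22, Dbm ends at 28, Db6 ends at 31, Ab ends at 33, A7 ends at 36, C#maj7 ends at 40.
Beat 38 falls within C#maj7.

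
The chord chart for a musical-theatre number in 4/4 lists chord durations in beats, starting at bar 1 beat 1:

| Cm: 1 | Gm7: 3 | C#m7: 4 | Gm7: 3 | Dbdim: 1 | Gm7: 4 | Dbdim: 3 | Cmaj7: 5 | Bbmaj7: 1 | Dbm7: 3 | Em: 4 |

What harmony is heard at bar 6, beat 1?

Cmaj7

Beat 1 of bar 6 is beat (6−1)×4 + 1 = 21 overall.
Running totals: Cm ends at 1, Gm7 ends at 4, C#m7 ends at 8, Gm7 ends at 11, Dbdim ends at 12, Gm7 ends at 16, Dbdim ends at 19, Cmaj7 ends at 24.
Beat 21 falls within Cmaj7.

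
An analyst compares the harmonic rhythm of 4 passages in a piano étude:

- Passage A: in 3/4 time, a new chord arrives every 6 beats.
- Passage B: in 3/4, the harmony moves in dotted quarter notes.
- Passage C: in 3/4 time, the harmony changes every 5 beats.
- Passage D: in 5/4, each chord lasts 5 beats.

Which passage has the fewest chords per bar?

Passage A

A: 3 beats/bar ÷ 6 beats/chord = 0.5 chords/bar.
B: 3 beats/bar ÷ 1.5 beats/chord = 2 chords/bar.
C: 3 beats/bar ÷ 5 beats/chord = 0.6 chords/bar.
D: 5 beats/bar ÷ 5 beats/chord = 1 chord/bar.
Slowest is A at 0.5 chords/bar.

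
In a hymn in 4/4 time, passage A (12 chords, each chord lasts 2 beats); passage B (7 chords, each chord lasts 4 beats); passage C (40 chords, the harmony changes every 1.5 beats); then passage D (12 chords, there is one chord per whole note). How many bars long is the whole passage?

40 bars

A: 12 × 2 = 24 beats = 6 bars.
B: 7 × 4 = 28 beats = 7 bars.
C: 40 × 1.5 = 60 beats = 15 bars.
D: 12 × 4 = 48 beats = 12 bars.
Total: 6 + 7 + 15 + 12 = 40 bars.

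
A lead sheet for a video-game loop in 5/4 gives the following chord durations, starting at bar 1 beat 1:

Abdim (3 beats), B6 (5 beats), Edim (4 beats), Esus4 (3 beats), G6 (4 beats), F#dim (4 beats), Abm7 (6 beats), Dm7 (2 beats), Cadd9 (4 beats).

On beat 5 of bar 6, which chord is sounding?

Dm7

Beat 5 of bar 6 is beat (6−1)×5 + 5 = 30 overall.
Running totals: Abdim ends at 3, B6 ends at 8, Edim ends at 12, Esus4 ends at 15, G6 ends at 19, F#dim ends at 23, Abm7 ends at 29, Dm7 ends at 31.
Beat 30 falls within Dm7.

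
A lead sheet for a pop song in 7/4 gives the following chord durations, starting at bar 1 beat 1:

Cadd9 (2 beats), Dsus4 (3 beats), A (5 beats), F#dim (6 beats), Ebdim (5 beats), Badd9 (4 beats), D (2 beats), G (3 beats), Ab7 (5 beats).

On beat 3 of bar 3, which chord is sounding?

Beat 3 of bar 3 is beat (3−1)×7 + 3 = 17 overall.
Running totals: Cadd9 ends at 2, Dsus4 ends at 5, A ends at 10, F#dim ends at 16, Ebdim ends at 21.
Beat 17 falls within Ebdim.

Ebdim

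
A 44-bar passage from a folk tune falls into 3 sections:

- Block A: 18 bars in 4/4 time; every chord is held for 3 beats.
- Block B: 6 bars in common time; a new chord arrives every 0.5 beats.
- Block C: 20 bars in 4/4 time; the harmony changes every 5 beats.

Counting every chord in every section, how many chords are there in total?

A has 72 beats and chords last 3 each, so 24 chords.
B has 24 beats and chords last 0.5 each, so 48 chords.
C has 80 beats and chords last 5 each, so 16 chords.
Total: 24 + 48 + 16 = 88.

88 chords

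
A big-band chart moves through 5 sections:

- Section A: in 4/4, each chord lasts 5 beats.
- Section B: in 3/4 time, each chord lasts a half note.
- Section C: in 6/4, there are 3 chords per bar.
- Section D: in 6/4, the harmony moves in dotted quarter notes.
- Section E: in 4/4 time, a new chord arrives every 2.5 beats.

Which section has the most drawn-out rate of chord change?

Section A

A: 4/5 = 0.8 chords/bar.
B: 3/2 = 1.5 chords/bar.
C: 6/2 = 3 chords/bar.
D: 6/1.5 = 4 chords/bar.
E: 4/2.5 = 1.6 chords/bar.
Slowest is A at 0.8 chords/bar.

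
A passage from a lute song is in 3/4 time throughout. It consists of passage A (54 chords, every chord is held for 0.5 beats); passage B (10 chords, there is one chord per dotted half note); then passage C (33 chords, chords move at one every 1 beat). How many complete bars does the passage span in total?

A: 54 × 0.5 = 27 beats = 9 bars.
B: 10 × 3 = 30 beats = 10 bars.
C: 33 × 1 = 33 beats = 11 bars.
Total: 9 + 10 + 11 = 30 bars.

30 bars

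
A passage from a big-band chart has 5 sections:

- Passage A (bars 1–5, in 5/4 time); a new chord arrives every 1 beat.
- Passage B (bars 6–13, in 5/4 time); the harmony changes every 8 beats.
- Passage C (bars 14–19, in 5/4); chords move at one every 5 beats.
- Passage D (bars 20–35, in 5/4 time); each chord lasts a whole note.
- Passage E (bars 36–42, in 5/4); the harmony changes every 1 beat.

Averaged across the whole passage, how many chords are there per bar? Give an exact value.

A: 5 bars of 5 beats is 25 beats; at 1 beat each that's 25 chords.
B: 8 bars of 5 beats is 40 beats; at 8 beats each that's 5 chords.
C: 6 bars of 5 beats is 30 beats; at 5 beats each that's 6 chords.
D: 16 bars of 5 beats is 80 beats; at 4 beats each that's 20 chords.
E: 7 bars of 5 beats is 35 beats; at 1 beat each that's 35 chords.
Overall: 91 chords over 42 bars → 91/42 = 13/6 chords per bar.

13/6 chords per bar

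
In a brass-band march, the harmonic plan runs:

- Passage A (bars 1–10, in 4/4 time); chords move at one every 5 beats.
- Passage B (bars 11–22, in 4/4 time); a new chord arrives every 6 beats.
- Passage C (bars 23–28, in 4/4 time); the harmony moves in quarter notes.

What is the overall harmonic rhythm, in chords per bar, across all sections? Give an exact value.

A: 10 × 4 = 40 beats ÷ 5 = 8 chords.
B: 12 × 4 = 48 beats ÷ 6 = 8 chords.
C: 6 × 4 = 24 beats ÷ 1 = 24 chords.
Overall: 40 chords over 28 bars → 40/28 = 10/7 chords per bar.

10/7 chords per bar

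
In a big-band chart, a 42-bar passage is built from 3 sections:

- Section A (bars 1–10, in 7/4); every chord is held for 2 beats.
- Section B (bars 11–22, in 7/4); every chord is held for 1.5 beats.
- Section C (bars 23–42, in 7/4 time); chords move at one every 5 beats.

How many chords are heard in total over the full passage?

A: 10 bars × 7 beats = 70 beats; 2 beats/chord → 35 chords.
B: 12 bars × 7 beats = 84 beats; 1.5 beats/chord → 56 chords.
C: 20 bars × 7 beats = 140 beats; 5 beats/chord → 28 chords.
Total: 35 + 56 + 28 = 119.

119 chords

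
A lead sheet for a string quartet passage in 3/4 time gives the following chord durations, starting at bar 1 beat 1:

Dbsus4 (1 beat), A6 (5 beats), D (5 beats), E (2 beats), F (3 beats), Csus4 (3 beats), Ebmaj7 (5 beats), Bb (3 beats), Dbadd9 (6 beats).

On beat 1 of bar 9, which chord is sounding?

Beat 1 of bar 9 is beat (9−1)×3 + 1 = 25 overall.
Running totals: Dbsus4 ends at 1, A6 ends at 6, D ends at 11, E ends at 13, F ends at 16, Csus4 ends at 19, Ebmaj7 ends at 24, Bb ends at 27.
Beat 25 falls within Bb.

Bb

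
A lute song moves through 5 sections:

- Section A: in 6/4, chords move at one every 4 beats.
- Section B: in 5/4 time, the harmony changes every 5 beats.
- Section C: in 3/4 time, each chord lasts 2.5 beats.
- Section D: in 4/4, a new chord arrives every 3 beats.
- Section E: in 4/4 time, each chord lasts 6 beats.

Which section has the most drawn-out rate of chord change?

A: each chord is 4 beats in 6/4, so 1.5 per bar.
B: each chord is 5 beats in 5/4, so 1 per bar.
C: each chord is 2.5 beats in 3/4, so 1.2 per bar.
D: each chord is 3 beats in 4/4, so 4/3 per bar.
E: each chord is 6 beats in 4/4, so 2/3 per bar.
Slowest is E at 2/3 chords/bar.

Section E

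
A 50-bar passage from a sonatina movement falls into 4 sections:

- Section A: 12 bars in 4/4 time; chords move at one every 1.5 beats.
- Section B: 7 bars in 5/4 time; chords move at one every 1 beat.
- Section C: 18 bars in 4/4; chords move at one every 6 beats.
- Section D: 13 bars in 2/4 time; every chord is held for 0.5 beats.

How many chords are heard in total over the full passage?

A has 48 beats and chords last 1.5 each, so 32 chords.
B has 35 beats and chords last 1 each, so 35 chords.
C has 72 beats and chords last 6 each, so 12 chords.
D has 26 beats and chords last 0.5 each, so 52 chords.
Total: 32 + 35 + 12 + 52 = 131.

131 chords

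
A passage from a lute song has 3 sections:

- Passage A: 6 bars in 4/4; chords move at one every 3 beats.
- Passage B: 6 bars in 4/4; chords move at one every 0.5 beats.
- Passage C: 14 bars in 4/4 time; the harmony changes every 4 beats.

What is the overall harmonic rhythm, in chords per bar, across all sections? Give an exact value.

A: 6 × 4 = 24 beats ÷ 3 = 8 chords.
B: 6 × 4 = 24 beats ÷ 0.5 = 48 chords.
C: 14 × 4 = 56 beats ÷ 4 = 14 chords.
Overall: 70 chords over 26 bars → 70/26 = 35/13 chords per bar.

35/13 chords per bar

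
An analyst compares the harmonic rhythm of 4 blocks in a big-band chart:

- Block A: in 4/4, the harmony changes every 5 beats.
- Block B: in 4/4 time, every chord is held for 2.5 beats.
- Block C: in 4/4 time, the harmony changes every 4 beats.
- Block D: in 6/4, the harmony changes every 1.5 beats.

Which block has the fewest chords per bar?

A: 4/5 = 0.8 chords/bar.
B: 4/2.5 = 1.6 chords/bar.
C: 4/4 = 1 chord/bar.
D: 6/1.5 = 4 chords/bar.
Slowest is A at 0.8 chords/bar.

Block A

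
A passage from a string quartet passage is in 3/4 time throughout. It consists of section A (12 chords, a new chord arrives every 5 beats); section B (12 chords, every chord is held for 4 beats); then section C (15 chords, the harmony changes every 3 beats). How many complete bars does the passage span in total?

A: 12 × 5 = 60 beats = 20 bars.
B: 12 × 4 = 48 beats = 16 bars.
C: 15 × 3 = 45 beats = 15 bars.
Total: 20 + 16 + 15 = 51 bars.

51 bars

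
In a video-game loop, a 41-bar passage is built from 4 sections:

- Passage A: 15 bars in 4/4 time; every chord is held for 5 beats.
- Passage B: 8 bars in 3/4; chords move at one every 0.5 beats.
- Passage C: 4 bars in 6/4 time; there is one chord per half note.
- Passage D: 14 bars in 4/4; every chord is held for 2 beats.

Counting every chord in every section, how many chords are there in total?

100 chords

A has 60 beats and chords last 5 each, so 12 chords.
B has 24 beats and chords last 0.5 each, so 48 chords.
C has 24 beats and chords last 2 each, so 12 chords.
D has 56 beats and chords last 2 each, so 28 chords.
Total: 12 + 48 + 12 + 28 = 100.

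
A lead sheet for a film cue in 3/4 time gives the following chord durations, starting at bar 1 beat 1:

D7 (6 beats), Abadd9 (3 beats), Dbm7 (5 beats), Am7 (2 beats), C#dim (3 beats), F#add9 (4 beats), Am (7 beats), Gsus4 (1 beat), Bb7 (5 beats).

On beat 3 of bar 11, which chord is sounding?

Beat 3 of bar 11 is beat (11−1)×3 + 3 = 33 overall.
Running totals: D7 ends at 6, Abadd9 ends at 9, Dbm7 ends at 14, Am7 ends at 16, C#dim ends at 19, F#add9 ends at 23, Am ends at 30, Gsus4 ends at 31, Bb7 ends at 36.
Beat 33 falls within Bb7.

Bb7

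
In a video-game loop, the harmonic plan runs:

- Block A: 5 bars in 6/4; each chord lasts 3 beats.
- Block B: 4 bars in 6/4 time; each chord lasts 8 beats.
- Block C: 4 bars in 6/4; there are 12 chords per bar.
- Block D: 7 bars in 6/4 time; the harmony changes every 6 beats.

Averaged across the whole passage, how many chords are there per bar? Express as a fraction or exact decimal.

A: 5 bars of 6 beats is 30 beats; at 3 beats each that's 10 chords.
B: 4 bars of 6 beats is 24 beats; at 8 beats each that's 3 chords.
C: 4 bars of 6 beats is 24 beats; at 0.5 beats each that's 48 chords.
D: 7 bars of 6 beats is 42 beats; at 6 beats each that's 7 chords.
Overall: 68 chords over 20 bars → 68/20 = 3.4 chords per bar.

3.4 chords per bar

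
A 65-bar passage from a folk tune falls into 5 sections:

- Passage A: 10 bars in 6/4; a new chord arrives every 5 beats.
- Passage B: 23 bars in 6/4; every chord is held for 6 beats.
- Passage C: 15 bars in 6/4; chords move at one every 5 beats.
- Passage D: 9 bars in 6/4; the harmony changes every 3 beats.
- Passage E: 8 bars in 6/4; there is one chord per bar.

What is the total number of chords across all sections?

79 chords

A has 60 beats and chords last 5 each, so 12 chords.
B has 138 beats and chords last 6 each, so 23 chords.
C has 90 beats and chords last 5 each, so 18 chords.
D has 54 beats and chords last 3 each, so 18 chords.
E has 48 beats and chords last 6 each, so 8 chords.
Total: 12 + 23 + 18 + 18 + 8 = 79.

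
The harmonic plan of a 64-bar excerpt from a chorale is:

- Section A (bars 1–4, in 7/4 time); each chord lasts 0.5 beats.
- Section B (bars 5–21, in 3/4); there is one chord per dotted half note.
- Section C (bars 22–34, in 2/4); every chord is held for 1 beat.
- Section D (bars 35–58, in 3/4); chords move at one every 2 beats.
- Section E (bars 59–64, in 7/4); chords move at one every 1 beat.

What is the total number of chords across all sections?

A: 4 bars × 7 beats = 28 beats; 0.5 beats/chord → 56 chords.
B: 17 bars × 3 beats = 51 beats; 3 beats/chord → 17 chords.
C: 13 bars × 2 beats = 26 beats; 1 beat/chord → 26 chords.
D: 24 bars × 3 beats = 72 beats; 2 beats/chord → 36 chords.
E: 6 bars × 7 beats = 42 beats; 1 beat/chord → 42 chords.
Total: 56 + 17 + 26 + 36 + 42 = 177.

177 chords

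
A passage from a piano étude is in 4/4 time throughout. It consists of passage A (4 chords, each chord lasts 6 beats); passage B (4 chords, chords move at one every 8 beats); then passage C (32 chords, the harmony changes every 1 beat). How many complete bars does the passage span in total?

22 bars

A: 4 × 6 = 24 beats = 6 bars.
B: 4 × 8 = 32 beats = 8 bars.
C: 32 × 1 = 32 beats = 8 bars.
Total: 6 + 8 + 8 = 22 bars.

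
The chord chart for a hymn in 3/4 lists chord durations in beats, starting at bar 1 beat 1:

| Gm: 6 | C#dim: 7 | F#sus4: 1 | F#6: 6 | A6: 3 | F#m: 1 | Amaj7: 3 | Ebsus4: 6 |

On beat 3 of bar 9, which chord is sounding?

Amaj7

Beat 3 of bar 9 is beat (9−1)×3 + 3 = 27 overall.
Running totals: Gm ends at 6, C#dim ends at 13, F#sus4 ends at 14, F#6 ends at 20, A6 ends at 23, F#m ends at 24, Amaj7 ends at 27.
Beat 27 falls within Amaj7.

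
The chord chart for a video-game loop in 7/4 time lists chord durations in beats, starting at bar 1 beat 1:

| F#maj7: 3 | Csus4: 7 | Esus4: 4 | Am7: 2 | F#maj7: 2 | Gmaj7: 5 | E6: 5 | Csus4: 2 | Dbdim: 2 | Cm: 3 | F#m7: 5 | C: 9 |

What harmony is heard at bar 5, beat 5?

Cm

Beat 5 of bar 5 is beat (5−1)×7 + 5 = 33 overall.
Running totals: F#maj7 ends at 3, Csus4 ends at 10, Esus4 ends at 14, Am7 ends at 16, F#maj7 ends at 18, Gmaj7 ends at 23, E6 ends at 28, Csus4 ends at 30, Dbdim ends at 32, Cm ends at 35.
Beat 33 falls within Cm.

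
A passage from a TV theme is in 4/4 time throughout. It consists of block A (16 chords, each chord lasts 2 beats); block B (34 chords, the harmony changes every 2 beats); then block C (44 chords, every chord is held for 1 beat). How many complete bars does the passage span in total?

36 bars

A: 16 × 2 = 32 beats = 8 bars.
B: 34 × 2 = 68 beats = 17 bars.
C: 44 × 1 = 44 beats = 11 bars.
Total: 8 + 17 + 11 = 36 bars.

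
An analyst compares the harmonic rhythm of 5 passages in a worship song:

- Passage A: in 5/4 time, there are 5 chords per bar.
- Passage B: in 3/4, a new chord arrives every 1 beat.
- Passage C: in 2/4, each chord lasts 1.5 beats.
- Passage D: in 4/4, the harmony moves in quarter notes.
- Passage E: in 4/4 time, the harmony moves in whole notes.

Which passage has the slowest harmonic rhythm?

Passage E

A: 5 beats/bar ÷ 1 beat/chord = 5 chords/bar.
B: 3 beats/bar ÷ 1 beat/chord = 3 chords/bar.
C: 2 beats/bar ÷ 1.5 beats/chord = 4/3 chords/bar.
D: 4 beats/bar ÷ 1 beat/chord = 4 chords/bar.
E: 4 beats/bar ÷ 4 beats/chord = 1 chord/bar.
Slowest is E at 1 chords/bar.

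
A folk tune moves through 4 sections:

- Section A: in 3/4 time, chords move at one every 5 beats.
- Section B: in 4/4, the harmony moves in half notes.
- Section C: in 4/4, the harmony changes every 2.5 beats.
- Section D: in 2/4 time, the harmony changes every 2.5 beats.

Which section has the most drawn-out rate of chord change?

Section A

A: 3 beats/bar ÷ 5 beats/chord = 0.6 chords/bar.
B: 4 beats/bar ÷ 2 beats/chord = 2 chords/bar.
C: 4 beats/bar ÷ 2.5 beats/chord = 1.6 chords/bar.
D: 2 beats/bar ÷ 2.5 beats/chord = 0.8 chords/bar.
Slowest is A at 0.6 chords/bar.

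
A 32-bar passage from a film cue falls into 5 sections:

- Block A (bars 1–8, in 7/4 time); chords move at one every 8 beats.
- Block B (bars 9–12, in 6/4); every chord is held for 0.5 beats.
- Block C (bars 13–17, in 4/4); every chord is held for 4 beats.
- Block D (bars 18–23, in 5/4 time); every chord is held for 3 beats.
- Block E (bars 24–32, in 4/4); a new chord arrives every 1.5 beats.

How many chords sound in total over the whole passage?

94 chords

A has 56 beats and chords last 8 each, so 7 chords.
B has 24 beats and chords last 0.5 each, so 48 chords.
C has 20 beats and chords last 4 each, so 5 chords.
D has 30 beats and chords last 3 each, so 10 chords.
E has 36 beats and chords last 1.5 each, so 24 chords.
Total: 7 + 48 + 5 + 10 + 24 = 94.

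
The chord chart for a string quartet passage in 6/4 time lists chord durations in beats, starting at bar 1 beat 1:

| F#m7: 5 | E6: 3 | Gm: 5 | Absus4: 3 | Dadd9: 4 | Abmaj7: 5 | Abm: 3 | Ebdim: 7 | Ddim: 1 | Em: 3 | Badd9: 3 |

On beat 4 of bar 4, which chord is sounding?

Abmaj7

Beat 4 of bar 4 is beat (4−1)×6 + 4 = 22 overall.
Running totals: F#m7 ends at 5, E6 ends at 8, Gm ends at 13, Absus4 ends at 16, Dadd9 ends at 20, Abmaj7 ends at 25.
Beat 22 falls within Abmaj7.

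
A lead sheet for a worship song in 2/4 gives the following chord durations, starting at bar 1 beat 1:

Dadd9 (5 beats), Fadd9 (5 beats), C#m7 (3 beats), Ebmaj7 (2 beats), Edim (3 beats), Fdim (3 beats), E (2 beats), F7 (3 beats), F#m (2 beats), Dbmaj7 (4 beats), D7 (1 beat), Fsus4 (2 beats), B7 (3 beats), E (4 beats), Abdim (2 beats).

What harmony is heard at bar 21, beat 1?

Beat 1 of bar 21 is beat (21−1)×2 + 1 = 41 overall.
Running totals: Dadd9 ends at 5, Fadd9 ends at 10, C#m7 ends at 13, Ebmaj7 ends at 15, Edim ends at 18, Fdim ends at 21, E ends at 23, F7 ends at 26, F#m ends at 28, Dbmaj7 ends at 32, D7 ends at 33, Fsus4 ends at 35, B7 ends at 38, E ends at 42.
Beat 41 falls within E.

E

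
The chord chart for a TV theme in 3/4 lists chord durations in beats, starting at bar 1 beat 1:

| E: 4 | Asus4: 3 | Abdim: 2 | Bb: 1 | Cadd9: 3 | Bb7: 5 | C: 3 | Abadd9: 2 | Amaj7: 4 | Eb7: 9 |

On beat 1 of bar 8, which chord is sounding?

Beat 1 of bar 8 is beat (8−1)×3 + 1 = 22 overall.
Running totals: E ends at 4, Asus4 ends at 7, Abdim ends at 9, Bb ends at 10, Cadd9 ends at 13, Bb7 ends at 18, C ends at 21, Abadd9 ends at 23.
Beat 22 falls within Abadd9.

Abadd9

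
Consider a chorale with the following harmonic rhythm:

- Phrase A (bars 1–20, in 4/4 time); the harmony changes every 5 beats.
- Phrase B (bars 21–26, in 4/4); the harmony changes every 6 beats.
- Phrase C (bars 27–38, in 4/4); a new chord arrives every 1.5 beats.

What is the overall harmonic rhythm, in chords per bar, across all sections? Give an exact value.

26/19 chords per bar

A: 20 × 4 = 80 beats ÷ 5 = 16 chords.
B: 6 × 4 = 24 beats ÷ 6 = 4 chords.
C: 12 × 4 = 48 beats ÷ 1.5 = 32 chords.
Overall: 52 chords over 38 bars → 52/38 = 26/19 chords per bar.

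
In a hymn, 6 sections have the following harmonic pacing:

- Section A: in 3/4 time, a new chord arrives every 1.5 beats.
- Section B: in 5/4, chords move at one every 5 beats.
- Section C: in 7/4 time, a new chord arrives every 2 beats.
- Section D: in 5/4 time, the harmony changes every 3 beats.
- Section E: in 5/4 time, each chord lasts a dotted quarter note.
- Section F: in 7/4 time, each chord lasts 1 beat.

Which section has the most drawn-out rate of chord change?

A: 3/1.5 = 2 chords/bar.
B: 5/5 = 1 chord/bar.
C: 7/2 = 3.5 chords/bar.
D: 5/3 = 5/3 chords/bar.
E: 5/1.5 = 10/3 chords/bar.
F: 7/1 = 7 chords/bar.
Slowest is B at 1 chords/bar.

Section B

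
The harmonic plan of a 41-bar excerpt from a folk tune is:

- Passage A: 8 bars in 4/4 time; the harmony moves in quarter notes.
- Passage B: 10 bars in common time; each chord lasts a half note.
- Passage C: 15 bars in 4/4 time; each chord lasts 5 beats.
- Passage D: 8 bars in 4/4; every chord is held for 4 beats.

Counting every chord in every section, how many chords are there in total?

A has 32 beats and chords last 1 each, so 32 chords.
B has 40 beats and chords last 2 each, so 20 chords.
C has 60 beats and chords last 5 each, so 12 chords.
D has 32 beats and chords last 4 each, so 8 chords.
Total: 32 + 20 + 12 + 8 = 72.

72 chords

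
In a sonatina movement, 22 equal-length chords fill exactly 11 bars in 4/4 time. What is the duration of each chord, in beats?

11 bars × 4 beats/bar = 44 beats total.
44 beats ÷ 22 chords = 2 beats per chord.
(That is a half note.)

2 beats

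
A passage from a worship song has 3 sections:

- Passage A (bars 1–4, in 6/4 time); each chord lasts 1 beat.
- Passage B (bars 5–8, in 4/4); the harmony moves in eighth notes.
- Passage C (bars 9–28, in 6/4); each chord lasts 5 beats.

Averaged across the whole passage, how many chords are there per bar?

A: 4 bars of 6 beats is 24 beats; at 1 beat each that's 24 chords.
B: 4 bars of 4 beats is 16 beats; at 0.5 beats each that's 32 chords.
C: 20 bars of 6 beats is 120 beats; at 5 beats each that's 24 chords.
Overall: 80 chords over 28 bars → 80/28 = 20/7 chords per bar.

20/7 chords per bar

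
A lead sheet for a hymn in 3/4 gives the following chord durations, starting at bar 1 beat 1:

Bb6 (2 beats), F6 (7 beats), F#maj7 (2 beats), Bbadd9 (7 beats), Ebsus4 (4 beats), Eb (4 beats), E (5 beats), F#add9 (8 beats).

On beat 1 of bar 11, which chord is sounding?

E

Beat 1 of bar 11 is beat (11−1)×3 + 1 = 31 overall.
Running totals: Bb6 ends at 2, F6 ends at 9, F#maj7 ends at 11, Bbadd9 ends at 18, Ebsus4 ends at 22, Eb ends at 26, E ends at 31.
Beat 31 falls within E.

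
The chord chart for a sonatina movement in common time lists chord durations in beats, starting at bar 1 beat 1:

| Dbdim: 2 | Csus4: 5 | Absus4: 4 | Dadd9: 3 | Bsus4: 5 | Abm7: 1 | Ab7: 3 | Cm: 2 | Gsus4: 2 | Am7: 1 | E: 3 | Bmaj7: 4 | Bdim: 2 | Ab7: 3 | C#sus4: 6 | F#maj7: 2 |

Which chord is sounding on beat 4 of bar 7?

Beat 4 of bar 7 is beat (7−1)×4 + 4 = 28 overall.
Running totals: Dbdim ends at 2, Csus4 ends at 7, Absus4 ends at 11, Dadd9 ends at 14, Bsus4 ends at 19, Abm7 ends at 20, Ab7 ends at 23, Cm ends at 25, Gsus4 ends at 27, Am7 ends at 28.
Beat 28 falls within Am7.

Am7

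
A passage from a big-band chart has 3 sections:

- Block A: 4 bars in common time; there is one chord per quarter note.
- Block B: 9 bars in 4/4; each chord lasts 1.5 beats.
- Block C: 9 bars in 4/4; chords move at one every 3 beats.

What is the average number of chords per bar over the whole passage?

A: 4 bars of 4 beats is 16 beats; at 1 beat each that's 16 chords.
B: 9 bars of 4 beats is 36 beats; at 1.5 beats each that's 24 chords.
C: 9 bars of 4 beats is 36 beats; at 3 beats each that's 12 chords.
Overall: 52 chords over 22 bars → 52/22 = 26/11 chords per bar.

26/11 chords per bar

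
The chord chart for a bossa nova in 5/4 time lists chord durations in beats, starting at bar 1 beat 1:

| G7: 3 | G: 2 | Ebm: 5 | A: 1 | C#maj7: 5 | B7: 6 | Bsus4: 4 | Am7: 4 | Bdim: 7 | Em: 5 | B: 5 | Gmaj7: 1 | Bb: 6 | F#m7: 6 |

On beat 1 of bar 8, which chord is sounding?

Beat 1 of bar 8 is beat (8−1)×5 + 1 = 36 overall.
Running totals: G7 ends at 3, G ends at 5, Ebm ends at 10, A ends at 11, C#maj7 ends at 16, B7 ends at 22, Bsus4 ends at 26, Am7 ends at 30, Bdim ends at 37.
Beat 36 falls within Bdim.

Bdim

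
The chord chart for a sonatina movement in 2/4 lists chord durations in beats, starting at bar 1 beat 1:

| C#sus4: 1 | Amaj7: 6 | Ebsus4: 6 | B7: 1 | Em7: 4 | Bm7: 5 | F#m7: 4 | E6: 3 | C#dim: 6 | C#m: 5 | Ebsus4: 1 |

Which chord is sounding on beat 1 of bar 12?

Bm7

Beat 1 of bar 12 is beat (12−1)×2 + 1 = 23 overall.
Running totals: C#sus4 ends at 1, Amaj7 ends at 7, Ebsus4 ends at 13, B7 ends at 14, Em7 ends at 18, Bm7 ends at 23.
Beat 23 falls within Bm7.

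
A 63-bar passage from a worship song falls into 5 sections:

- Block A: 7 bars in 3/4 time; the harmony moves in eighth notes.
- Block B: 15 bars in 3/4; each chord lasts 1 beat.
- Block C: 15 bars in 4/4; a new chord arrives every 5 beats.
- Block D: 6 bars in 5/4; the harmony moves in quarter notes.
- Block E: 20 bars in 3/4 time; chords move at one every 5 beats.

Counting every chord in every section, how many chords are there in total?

141 chords

A: 7 bars × 3 beats = 21 beats; 0.5 beats/chord → 42 chords.
B: 15 bars × 3 beats = 45 beats; 1 beat/chord → 45 chords.
C: 15 bars × 4 beats = 60 beats; 5 beats/chord → 12 chords.
D: 6 bars × 5 beats = 30 beats; 1 beat/chord → 30 chords.
E: 20 bars × 3 beats = 60 beats; 5 beats/chord → 12 chords.
Total: 42 + 45 + 12 + 30 + 12 = 141.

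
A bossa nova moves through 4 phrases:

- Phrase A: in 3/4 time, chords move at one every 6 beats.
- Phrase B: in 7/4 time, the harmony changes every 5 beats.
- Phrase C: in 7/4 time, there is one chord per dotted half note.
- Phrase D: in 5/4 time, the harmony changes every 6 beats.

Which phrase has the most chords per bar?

A: each chord is 6 beats in 3/4, so 0.5 per bar.
B: each chord is 5 beats in 7/4, so 1.4 per bar.
C: each chord is 3 beats in 7/4, so 7/3 per bar.
D: each chord is 6 beats in 5/4, so 5/6 per bar.
Fastest is C at 7/3 chords/bar.

Phrase C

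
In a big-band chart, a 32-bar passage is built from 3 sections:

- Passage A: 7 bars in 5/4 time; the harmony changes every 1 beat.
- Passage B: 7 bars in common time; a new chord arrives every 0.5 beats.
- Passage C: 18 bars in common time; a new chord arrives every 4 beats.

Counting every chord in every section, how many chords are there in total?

A has 35 beats and chords last 1 each, so 35 chords.
B has 28 beats and chords last 0.5 each, so 56 chords.
C has 72 beats and chords last 4 each, so 18 chords.
Total: 35 + 56 + 18 = 109.

109 chords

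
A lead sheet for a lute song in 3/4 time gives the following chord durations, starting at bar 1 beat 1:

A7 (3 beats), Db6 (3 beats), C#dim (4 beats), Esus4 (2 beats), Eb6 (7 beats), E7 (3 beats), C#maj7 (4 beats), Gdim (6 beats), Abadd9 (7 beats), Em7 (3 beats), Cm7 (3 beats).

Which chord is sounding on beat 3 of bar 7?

Beat 3 of bar 7 is beat (7−1)×3 + 3 = 21 overall.
Running totals: A7 ends at 3, Db6 ends at 6, C#dim ends at 10, Esus4 ends at 12, Eb6 ends at 19, E7 ends at 22.
Beat 21 falls within E7.

E7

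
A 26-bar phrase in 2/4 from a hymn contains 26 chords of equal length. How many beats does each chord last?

26 bars × 2 beats/bar = 52 beats total.
52 beats ÷ 26 chords = 2 beats per chord.
(That is a half note.)

2 beats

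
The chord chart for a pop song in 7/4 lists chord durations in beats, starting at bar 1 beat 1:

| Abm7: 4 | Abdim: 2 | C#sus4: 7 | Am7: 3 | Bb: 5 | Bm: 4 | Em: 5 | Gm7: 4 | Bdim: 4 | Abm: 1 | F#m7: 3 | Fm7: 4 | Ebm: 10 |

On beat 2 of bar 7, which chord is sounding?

Beat 2 of bar 7 is beat (7−1)×7 + 2 = 44 overall.
Running totals: Abm7 ends at 4, Abdim ends at 6, C#sus4 ends at 13, Am7 ends at 16, Bb ends at 21, Bm ends at 25, Em ends at 30, Gm7 ends at 34, Bdim ends at 38, Abm ends at 39, F#m7 ends at 42, Fm7 ends at 46.
Beat 44 falls within Fm7.

Fm7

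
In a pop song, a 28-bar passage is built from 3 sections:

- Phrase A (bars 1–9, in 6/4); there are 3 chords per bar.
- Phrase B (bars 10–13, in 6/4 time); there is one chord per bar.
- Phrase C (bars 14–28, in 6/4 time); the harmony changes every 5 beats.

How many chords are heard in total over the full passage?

49 chords

A has 54 beats and chords last 2 each, so 27 chords.
B has 24 beats and chords last 6 each, so 4 chords.
C has 90 beats and chords last 5 each, so 18 chords.
Total: 27 + 4 + 18 = 49.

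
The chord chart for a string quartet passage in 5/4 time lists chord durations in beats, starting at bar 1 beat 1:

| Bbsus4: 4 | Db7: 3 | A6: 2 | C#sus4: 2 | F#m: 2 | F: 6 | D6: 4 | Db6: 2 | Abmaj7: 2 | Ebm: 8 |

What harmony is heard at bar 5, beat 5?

Db6

Beat 5 of bar 5 is beat (5−1)×5 + 5 = 25 overall.
Running totals: Bbsus4 ends at 4, Db7 ends at 7, A6 ends at 9, C#sus4 ends at 11, F#m ends at 13, F ends at 19, D6 ends at 23, Db6 ends at 25.
Beat 25 falls within Db6.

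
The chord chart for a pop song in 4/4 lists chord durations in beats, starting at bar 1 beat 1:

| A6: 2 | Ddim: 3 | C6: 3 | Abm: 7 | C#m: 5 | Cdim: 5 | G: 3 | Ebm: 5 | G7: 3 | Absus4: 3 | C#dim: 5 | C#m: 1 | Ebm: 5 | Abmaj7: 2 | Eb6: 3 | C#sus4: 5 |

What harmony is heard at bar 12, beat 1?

C#m

Beat 1 of bar 12 is beat (12−1)×4 + 1 = 45 overall.
Running totals: A6 ends at 2, Ddim ends at 5, C6 ends at 8, Abm ends at 15, C#m ends at 20, Cdim ends at 25, G ends at 28, Ebm ends at 33, G7 ends at 36, Absus4 ends at 39, C#dim ends at 44, C#m ends at 45.
Beat 45 falls within C#m.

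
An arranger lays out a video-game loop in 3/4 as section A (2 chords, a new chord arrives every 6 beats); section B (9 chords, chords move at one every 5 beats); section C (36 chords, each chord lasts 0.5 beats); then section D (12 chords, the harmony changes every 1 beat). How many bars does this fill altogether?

A: 2 × 6 = 12 beats = 4 bars.
B: 9 × 5 = 45 beats = 15 bars.
C: 36 × 0.5 = 18 beats = 6 bars.
D: 12 × 1 = 12 beats = 4 bars.
Total: 4 + 15 + 6 + 4 = 29 bars.

29 bars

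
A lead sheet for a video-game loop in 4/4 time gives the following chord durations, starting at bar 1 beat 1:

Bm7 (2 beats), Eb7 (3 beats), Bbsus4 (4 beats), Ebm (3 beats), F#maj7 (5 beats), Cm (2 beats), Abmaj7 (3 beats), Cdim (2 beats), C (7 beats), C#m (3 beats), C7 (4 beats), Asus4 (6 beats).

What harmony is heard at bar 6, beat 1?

Abmaj7

Beat 1 of bar 6 is beat (6−1)×4 + 1 = 21 overall.
Running totals: Bm7 ends at 2, Eb7 ends at 5, Bbsus4 ends at 9, Ebm ends at 12, F#maj7 ends at 17, Cm ends at 19, Abmaj7 ends at 22.
Beat 21 falls within Abmaj7.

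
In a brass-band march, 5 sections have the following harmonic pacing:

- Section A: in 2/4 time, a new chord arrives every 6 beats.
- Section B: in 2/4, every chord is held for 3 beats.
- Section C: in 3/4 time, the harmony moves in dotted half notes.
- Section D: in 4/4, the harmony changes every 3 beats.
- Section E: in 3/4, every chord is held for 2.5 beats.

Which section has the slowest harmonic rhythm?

A: 2/6 = 1/3 chords/bar.
B: 2/3 = 2/3 chords/bar.
C: 3/3 = 1 chord/bar.
D: 4/3 = 4/3 chords/bar.
E: 3/2.5 = 1.2 chords/bar.
Slowest is A at 1/3 chords/bar.

Section A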